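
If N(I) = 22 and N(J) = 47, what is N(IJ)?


N(IJ) = N(I) * N(J)
= 22 * 47
= 1034

1034


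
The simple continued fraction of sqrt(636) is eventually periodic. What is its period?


Run the CF algorithm for sqrt(636).
a_0 = floor(sqrt(636)) = 25; set m_0=0, q_0=1.
Recurrence: m' = q*a - m,  q' = (d - m'^2)/q,  a' = floor((a_0 + m')/q').
  step 1: m=25, q=11, a=4
  step 2: m=19, q=25, a=1
  step 3: m=6, q=24, a=1
  step 4: m=18, q=13, a=3
  step 5: m=21, q=15, a=3
  step 6: m=24, q=4, a=12
  step 7: m=24, q=15, a=3
  step 8: m=21, q=13, a=3
  step 9: m=18, q=24, a=1
  step 10: m=6, q=25, a=1
  step 11: m=19, q=11, a=4
  step 12: m=25, q=1, a=50
a_12 = 2*a_0 = 50, so the period closes here.
sqrt(636) = [25; 4, 1, 1, 3, 3, 12, 3, 3, 1, 1, 4, 50]
Period length = 12

12


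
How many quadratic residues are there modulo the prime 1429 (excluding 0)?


For prime p, the number of non-zero quadratic residues is (p-1)/2.
= (1429-1)/2
= 714

714


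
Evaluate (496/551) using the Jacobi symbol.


Compute (496/551) via quadratic reciprocity:
  pull out 2: (2/551) = +1  (since 551 mod 8 = 7)
  pull out 2: (2/551) = +1  (since 551 mod 8 = 7)
  pull out 2: (2/551) = +1  (since 551 mod 8 = 7)
  pull out 2: (2/551) = +1  (since 551 mod 8 = 7)
  reciprocity: (31/551) -> -(551/31)
  reduce: (24/31)
  pull out 2: (2/31) = +1  (since 31 mod 8 = 7)
  pull out 2: (2/31) = +1  (since 31 mod 8 = 7)
  pull out 2: (2/31) = +1  (since 31 mod 8 = 7)
  reciprocity: (3/31) -> -(31/3)
  reduce: (1/3)
  (1/3) = 1
Product of signs = 1

1


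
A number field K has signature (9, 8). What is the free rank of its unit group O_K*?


By Dirichlet's unit theorem:
rank = r1 + r2 - 1
= 9 + 8 - 1
= 16

16


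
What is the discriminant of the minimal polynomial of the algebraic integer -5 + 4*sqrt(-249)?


The element -5 + 4*sqrt(-249) has minimal polynomial:
x^2 + 10*x + 4009
Discriminant = (10)^2 - 4*(4009)
= 100 - 16036
= -15936

-15936


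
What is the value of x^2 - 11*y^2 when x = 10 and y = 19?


x^2 - d*y^2
= 10^2 - 11*19^2
= 100 - 3971
= -3871

-3871


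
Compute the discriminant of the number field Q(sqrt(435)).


For K = Q(sqrt(d)) with d squarefree: disc(K) = d if d = 1 mod 4, and disc(K) = 4d if d = 2 or 3 mod 4.
Here d = 435, and d mod 4 = 3.
d = 3 mod 4, not 1 (O_K = Z[sqrt(d)]), so disc(K) = 4d = 4 * (435) = 1740

1740


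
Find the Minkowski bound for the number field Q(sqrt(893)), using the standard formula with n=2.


d = 893, d mod 4 = 1, so disc(K) = d = 893; |disc(K)| = 893
Real quadratic field, so n = 2, s = r2 = 0, r1 = 2
M = (n!/n^n) * (4/pi)^s * sqrt(|disc(K)|) = (2!/2^2) * (4/pi)^0 * sqrt(893)
= 0.5 * 1.000000 * 29.883106
= 14.9416

14.9416


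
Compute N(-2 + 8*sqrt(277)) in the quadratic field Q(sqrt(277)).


N(a + b*sqrt(d)) = a^2 - d*b^2
= (-2)^2 - (277)*(8)^2
= 4 - 17728
= -17724

-17724


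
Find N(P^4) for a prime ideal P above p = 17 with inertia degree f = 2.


N(P^a) = p^(a*f)
= 17^(4*2)
= 17^8
= 6975757441

6975757441


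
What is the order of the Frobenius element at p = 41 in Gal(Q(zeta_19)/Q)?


The Frobenius at p in Gal(Q(zeta_n)/Q) = (Z/nZ)* is the class of p, so its order is ord_19(41), the smallest k >= 1 with 41^k = 1 mod 19.
n = 19 = 19, phi(19) = 18; the order divides phi(n).
Divisors of 18: 1, 2, 3, 6, 9, 18
Repeated squaring mod 19: 41^1 = 3, 41^2 = 9, 41^4 = 5, 41^8 = 6, 41^16 = 17
Test divisors in increasing order:
  k=1: 41^1 = 3 mod 19
  k=2: 41^2 = 9 mod 19
  k=3: 41^3 = 9 * 3 = 8 mod 19
  k=6: 41^6 = 5 * 9 = 7 mod 19
  k=9: 41^9 = 6 * 3 = 18 mod 19
  k=18: 41^18 = 17 * 9 = 1 mod 19  <- first divisor giving 1
Order = 18

18


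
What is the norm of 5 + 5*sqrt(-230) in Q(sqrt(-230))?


N(a + b*sqrt(d)) = a^2 - d*b^2
= (5)^2 - (-230)*(5)^2
= 25 + 5750
= 5775

5775


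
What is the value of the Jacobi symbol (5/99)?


Compute (5/99) via quadratic reciprocity:
  reciprocity: (5/99) -> +(99/5)
  reduce: (4/5)
  pull out 2: (2/5) = -1  (since 5 mod 8 = 5)
  pull out 2: (2/5) = -1  (since 5 mod 8 = 5)
  (1/5) = 1
Product of signs = 1

1


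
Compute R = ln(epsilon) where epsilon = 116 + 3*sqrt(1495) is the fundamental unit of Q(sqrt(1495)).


epsilon = 116 + 3*sqrt(1495)
= 231.9957
R = ln(231.9957)
= 5.4467

5.4467


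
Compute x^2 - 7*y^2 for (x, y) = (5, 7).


x^2 - d*y^2
= 5^2 - 7*7^2
= 25 - 343
= -318

-318


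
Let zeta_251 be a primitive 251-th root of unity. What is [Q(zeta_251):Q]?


The degree equals Euler's totient phi(251).
251 = 251
phi(251) = 250

250


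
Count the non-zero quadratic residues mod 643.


For prime p, the number of non-zero quadratic residues is (p-1)/2.
= (643-1)/2
= 321

321


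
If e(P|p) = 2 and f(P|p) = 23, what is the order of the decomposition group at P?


|D_P| = e * f
= 2 * 23
= 46

46


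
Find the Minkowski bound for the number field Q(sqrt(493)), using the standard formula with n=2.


d = 493, d mod 4 = 1, so disc(K) = d = 493; |disc(K)| = 493
Real quadratic field, so n = 2, s = r2 = 0, r1 = 2
M = (n!/n^n) * (4/pi)^s * sqrt(|disc(K)|) = (2!/2^2) * (4/pi)^0 * sqrt(493)
= 0.5 * 1.000000 * 22.203603
= 11.1018

11.1018


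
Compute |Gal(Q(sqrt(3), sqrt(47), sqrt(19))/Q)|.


The 3 square roots of distinct primes are multiplicatively independent over Q,
so [K:Q] = 2^3 and Gal(K/Q) is isomorphic to (Z/2Z)^3.
|Gal| = 2^3 = 8

8


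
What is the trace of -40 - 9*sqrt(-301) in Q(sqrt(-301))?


Tr(a + b*sqrt(d)) = (a + b*sqrt(d)) + (a - b*sqrt(d)) = 2a
= 2 * (-40)
= -80

-80


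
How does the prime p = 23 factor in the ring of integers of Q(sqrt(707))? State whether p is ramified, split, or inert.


K = Q(sqrt(707)). Since d mod 4 = 3, disc(K) = 2828.
Check p | disc: 2828 mod 23 = 22.
p does not divide disc. Compute Legendre symbol (d/p):
17^((23-1)/2) mod 23 = -1
(d/p) = -1, so p is inert: (p) stays prime with e=1, f=2, g=1.
Therefore p is inert.

inert


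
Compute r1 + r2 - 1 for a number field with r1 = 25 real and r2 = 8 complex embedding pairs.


By Dirichlet's unit theorem:
rank = r1 + r2 - 1
= 25 + 8 - 1
= 32

32


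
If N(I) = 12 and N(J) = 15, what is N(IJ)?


N(IJ) = N(I) * N(J)
= 12 * 15
= 180

180


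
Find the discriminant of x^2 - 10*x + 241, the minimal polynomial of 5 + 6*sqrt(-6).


The element 5 + 6*sqrt(-6) has minimal polynomial:
x^2 - 10*x + 241
Discriminant = (-10)^2 - 4*(241)
= 100 - 964
= -864

-864


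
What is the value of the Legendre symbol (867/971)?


p = 971 is prime, so compute (867/971) with the reciprocity algorithm (Jacobi-symbol steps: pull out 2s via (2/n), flip via reciprocity, reduce):
  reciprocity: (867/971) -> -(971/867)
  reduce: (104/867)
  pull out 2: (2/867) = -1  (since 867 mod 8 = 3)
  pull out 2: (2/867) = -1  (since 867 mod 8 = 3)
  pull out 2: (2/867) = -1  (since 867 mod 8 = 3)
  reciprocity: (13/867) -> +(867/13)
  reduce: (9/13)
  reciprocity: (9/13) -> +(13/9)
  reduce: (4/9)
  pull out 2: (2/9) = +1  (since 9 mod 8 = 1)
  pull out 2: (2/9) = +1  (since 9 mod 8 = 1)
  (1/9) = 1
Product of signs = 1
(867/971) = 1

1


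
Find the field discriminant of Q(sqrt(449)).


For K = Q(sqrt(d)) with d squarefree: disc(K) = d if d = 1 mod 4, and disc(K) = 4d if d = 2 or 3 mod 4.
Here d = 449, and d mod 4 = 1.
d = 1 mod 4 (O_K = Z[(1+sqrt(d))/2]), so disc(K) = d = 449

449


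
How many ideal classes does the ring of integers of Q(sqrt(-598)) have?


K = Q(sqrt(-598)). d mod 4 = 2, so D = disc(K) = 4d = -2392
h(K) equals the number of primitive reduced positive-definite forms (a, b, c) = a*x^2 + b*x*y + c*y^2 with b^2 - 4ac = D,
where reduced means |b| <= a <= c, with b >= 0 whenever |b| = a or a = c, and primitive means gcd(a, b, c) = 1.
Reduced forces 3a^2 <= |D| = 2392, so 1 <= a <= 28; b must have the parity of D, and c = (b^2 - D)/(4a) must be an integer >= a.
Enumerate a = 1..28, b in [-a, a]:
  a=1: (1, 0, 598)  [1]
  a=2: (2, 0, 299)  [1]
  a=3..6: none
  a=7: (7, -4, 86), (7, 4, 86)  [2]
  a=8..12: none
  a=13: (13, 0, 46)  [1]
  a=14: (14, -4, 43), (14, 4, 43)  [2]
  a=15..22: none
  a=23: (23, 0, 26)  [1]
  a=24..28: none
Total reduced forms: 1 + 1 + 2 + 1 + 2 + 1 = 8
h = 8

8


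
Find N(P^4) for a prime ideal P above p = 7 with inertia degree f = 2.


N(P^a) = p^(a*f)
= 7^(4*2)
= 7^8
= 5764801

5764801


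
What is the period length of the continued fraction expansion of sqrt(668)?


Run the CF algorithm for sqrt(668).
a_0 = floor(sqrt(668)) = 25; set m_0=0, q_0=1.
Recurrence: m' = q*a - m,  q' = (d - m'^2)/q,  a' = floor((a_0 + m')/q').
  step 1: m=25, q=43, a=1
  step 2: m=18, q=8, a=5
  step 3: m=22, q=23, a=2
  step 4: m=24, q=4, a=12
  step 5: m=24, q=23, a=2
  step 6: m=22, q=8, a=5
  step 7: m=18, q=43, a=1
  step 8: m=25, q=1, a=50
a_8 = 2*a_0 = 50, so the period closes here.
sqrt(668) = [25; 1, 5, 2, 12, 2, 5, 1, 50]
Period length = 8

8


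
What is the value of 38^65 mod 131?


p = 131 is prime and the exponent is (p-1)/2 = 65, so by Euler's criterion 38^65 = (38/131) = +1 or -1 mod 131.
Compute by square-and-multiply:
  65 = 64 + 1 (binary 1000001)
  Repeated squaring mod 131: 38^1 = 38, 38^2 = 3, 38^4 = 9, 38^8 = 81, 38^16 = 11, 38^32 = 121, 38^64 = 100
  38^65 = 38^64 * 38^1 = 100 * 38 mod 131
    100 * 38 = 3800 = 1 mod 131
  38^65 = 1 mod 131
Result 1: 38 is a quadratic residue mod 131.
38^65 mod 131 = 1

1


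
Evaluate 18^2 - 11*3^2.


x^2 - d*y^2
= 18^2 - 11*3^2
= 324 - 99
= 225

225


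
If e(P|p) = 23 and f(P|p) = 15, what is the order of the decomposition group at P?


|D_P| = e * f
= 23 * 15
= 345

345


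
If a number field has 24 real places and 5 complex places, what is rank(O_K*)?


By Dirichlet's unit theorem:
rank = r1 + r2 - 1
= 24 + 5 - 1
= 28

28


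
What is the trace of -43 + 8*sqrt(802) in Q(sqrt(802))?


Tr(a + b*sqrt(d)) = (a + b*sqrt(d)) + (a - b*sqrt(d)) = 2a
= 2 * (-43)
= -86

-86


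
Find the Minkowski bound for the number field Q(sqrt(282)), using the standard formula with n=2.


d = 282, d mod 4 = 2, so disc(K) = 4d = 1128; |disc(K)| = 1128
Real quadratic field, so n = 2, s = r2 = 0, r1 = 2
M = (n!/n^n) * (4/pi)^s * sqrt(|disc(K)|) = (2!/2^2) * (4/pi)^0 * sqrt(1128)
= 0.5 * 1.000000 * 33.585711
= 16.7929

16.7929


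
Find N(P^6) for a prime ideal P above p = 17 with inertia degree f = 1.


N(P^a) = p^(a*f)
= 17^(6*1)
= 17^6
= 24137569

24137569


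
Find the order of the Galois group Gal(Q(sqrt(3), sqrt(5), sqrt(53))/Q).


The 3 square roots of distinct primes are multiplicatively independent over Q,
so [K:Q] = 2^3 and Gal(K/Q) is isomorphic to (Z/2Z)^3.
|Gal| = 2^3 = 8

8


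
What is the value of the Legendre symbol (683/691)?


p = 691 is prime, so compute (683/691) with the reciprocity algorithm (Jacobi-symbol steps: pull out 2s via (2/n), flip via reciprocity, reduce):
  reciprocity: (683/691) -> -(691/683)
  reduce: (8/683)
  pull out 2: (2/683) = -1  (since 683 mod 8 = 3)
  pull out 2: (2/683) = -1  (since 683 mod 8 = 3)
  pull out 2: (2/683) = -1  (since 683 mod 8 = 3)
  (1/683) = 1
Product of signs = 1
(683/691) = 1

1


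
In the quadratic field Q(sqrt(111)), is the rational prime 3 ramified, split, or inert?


K = Q(sqrt(111)). Since d mod 4 = 3, disc(K) = 444.
Check p | disc: 444 mod 3 = 0.
p divides disc, so p ramifies: (p) = P^2 with e=2, f=1, g=1.
Therefore p is ramified.

ramified


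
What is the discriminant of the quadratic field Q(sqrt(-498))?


For K = Q(sqrt(d)) with d squarefree: disc(K) = d if d = 1 mod 4, and disc(K) = 4d if d = 2 or 3 mod 4.
Here d = -498, and d mod 4 = 2.
d = 2 mod 4, not 1 (O_K = Z[sqrt(d)]), so disc(K) = 4d = 4 * (-498) = -1992

-1992


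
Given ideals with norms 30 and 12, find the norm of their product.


N(IJ) = N(I) * N(J)
= 30 * 12
= 360

360


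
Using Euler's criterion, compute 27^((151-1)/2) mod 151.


p = 151 is prime and the exponent is (p-1)/2 = 75, so by Euler's criterion 27^75 = (27/151) = +1 or -1 mod 151.
Compute by square-and-multiply:
  75 = 64 + 8 + 2 + 1 (binary 1001011)
  Repeated squaring mod 151: 27^1 = 27, 27^2 = 125, 27^4 = 72, 27^8 = 50, 27^16 = 84, 27^32 = 110, 27^64 = 20
  27^75 = 27^64 * 27^8 * 27^2 * 27^1 = 20 * 50 * 125 * 27 mod 151
    20 * 50 = 1000 = 94 mod 151
    94 * 125 = 11750 = 123 mod 151
    123 * 27 = 3321 = 150 mod 151
  27^75 = 150 mod 151
Result 150 = p - 1 = -1 mod 151: 27 is a quadratic non-residue mod 151. As a residue in [0, p-1] the value is 150.
27^75 mod 151 = 150

150


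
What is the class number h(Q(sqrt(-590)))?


K = Q(sqrt(-590)). d mod 4 = 2, so D = disc(K) = 4d = -2360
h(K) equals the number of primitive reduced positive-definite forms (a, b, c) = a*x^2 + b*x*y + c*y^2 with b^2 - 4ac = D,
where reduced means |b| <= a <= c, with b >= 0 whenever |b| = a or a = c, and primitive means gcd(a, b, c) = 1.
Reduced forces 3a^2 <= |D| = 2360, so 1 <= a <= 28; b must have the parity of D, and c = (b^2 - D)/(4a) must be an integer >= a.
Enumerate a = 1..28, b in [-a, a]:
  a=1: (1, 0, 590)  [1]
  a=2: (2, 0, 295)  [1]
  a=3: (3, -2, 197), (3, 2, 197)  [2]
  a=4: none
  a=5: (5, 0, 118)  [1]
  a=6: (6, -4, 99), (6, 4, 99)  [2]
  a=7..8: none
  a=9: (9, -4, 66), (9, 4, 66)  [2]
  a=10: (10, 0, 59)  [1]
  a=11: (11, -4, 54), (11, 4, 54)  [2]
  a=12..14: none
  a=15: (15, -10, 41), (15, 10, 41)  [2]
  a=16..17: none
  a=18: (18, -4, 33), (18, 4, 33)  [2]
  a=19..21: none
  a=22: (22, -4, 27), (22, 4, 27)  [2]
  a=23: (23, -20, 30), (23, 20, 30)  [2]
  a=24..28: none
Total reduced forms: 1 + 1 + 2 + 1 + 2 + 2 + 1 + 2 + 2 + 2 + 2 + 2 = 20
h = 20

20


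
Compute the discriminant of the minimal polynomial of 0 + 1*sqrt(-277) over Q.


The element 0 + 1*sqrt(-277) has minimal polynomial:
x^2 + 0*x + 277
Discriminant = (0)^2 - 4*(277)
= 0 - 1108
= -1108

-1108


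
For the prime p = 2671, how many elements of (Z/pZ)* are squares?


For prime p, the number of non-zero quadratic residues is (p-1)/2.
= (2671-1)/2
= 1335

1335


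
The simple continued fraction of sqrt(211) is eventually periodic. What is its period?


Run the CF algorithm for sqrt(211).
a_0 = floor(sqrt(211)) = 14; set m_0=0, q_0=1.
Recurrence: m' = q*a - m,  q' = (d - m'^2)/q,  a' = floor((a_0 + m')/q').
  step 1: m=14, q=15, a=1
  step 2: m=1, q=14, a=1
  step 3: m=13, q=3, a=9
  step 4: m=14, q=5, a=5
  step 5: m=11, q=18, a=1
  step 6: m=7, q=9, a=2
  step 7: m=11, q=10, a=2
  step 8: m=9, q=13, a=1
  step 9: m=4, q=15, a=1
  step 10: m=11, q=6, a=4
  step 11: m=13, q=7, a=3
  step 12: m=8, q=21, a=1
  step 13: m=13, q=2, a=13
  step 14: m=13, q=21, a=1
  step 15: m=8, q=7, a=3
  step 16: m=13, q=6, a=4
  step 17: m=11, q=15, a=1
  step 18: m=4, q=13, a=1
  step 19: m=9, q=10, a=2
  step 20: m=11, q=9, a=2
  step 21: m=7, q=18, a=1
  step 22: m=11, q=5, a=5
  step 23: m=14, q=3, a=9
  step 24: m=13, q=14, a=1
  step 25: m=1, q=15, a=1
  step 26: m=14, q=1, a=28
a_26 = 2*a_0 = 28, so the period closes here.
sqrt(211) = [14; 1, 1, 9, 5, 1, 2, 2, 1, 1, 4, 3, 1, 13, 1, 3, 4, 1, 1, 2, 2, 1, 5, 9, 1, 1, 28]
Period length = 26

26


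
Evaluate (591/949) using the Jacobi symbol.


Compute (591/949) via quadratic reciprocity:
  reciprocity: (591/949) -> +(949/591)
  reduce: (358/591)
  pull out 2: (2/591) = +1  (since 591 mod 8 = 7)
  reciprocity: (179/591) -> -(591/179)
  reduce: (54/179)
  pull out 2: (2/179) = -1  (since 179 mod 8 = 3)
  reciprocity: (27/179) -> -(179/27)
  reduce: (17/27)
  reciprocity: (17/27) -> +(27/17)
  reduce: (10/17)
  pull out 2: (2/17) = +1  (since 17 mod 8 = 1)
  reciprocity: (5/17) -> +(17/5)
  reduce: (2/5)
  pull out 2: (2/5) = -1  (since 5 mod 8 = 5)
  (1/5) = 1
Product of signs = 1

1


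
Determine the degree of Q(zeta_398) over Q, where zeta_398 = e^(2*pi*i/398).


The degree equals Euler's totient phi(398).
398 = 2 * 199
phi(398) = 198

198


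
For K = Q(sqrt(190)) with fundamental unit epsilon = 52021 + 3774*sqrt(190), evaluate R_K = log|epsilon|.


epsilon = 52021 + 3774*sqrt(190)
= 104042.0000
R = ln(104042.0000)
= 11.5525

11.5525


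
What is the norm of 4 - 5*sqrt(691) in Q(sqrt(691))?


N(a + b*sqrt(d)) = a^2 - d*b^2
= (4)^2 - (691)*(-5)^2
= 16 - 17275
= -17259

-17259


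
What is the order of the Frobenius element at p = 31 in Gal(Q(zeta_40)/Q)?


The Frobenius at p in Gal(Q(zeta_n)/Q) = (Z/nZ)* is the class of p, so its order is ord_40(31), the smallest k >= 1 with 31^k = 1 mod 40.
n = 40 = 2^3 * 5, phi(40) = 16; the order divides phi(n).
Divisors of 16: 1, 2, 4, 8, 16
Repeated squaring mod 40: 31^1 = 31, 31^2 = 1, 31^4 = 1, 31^8 = 1, 31^16 = 1
Test divisors in increasing order:
  k=1: 31^1 = 31 mod 40
  k=2: 31^2 = 1 mod 40  <- first divisor giving 1
Order = 2

2


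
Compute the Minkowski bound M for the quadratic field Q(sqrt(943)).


d = 943, d mod 4 = 3, so disc(K) = 4d = 3772; |disc(K)| = 3772
Real quadratic field, so n = 2, s = r2 = 0, r1 = 2
M = (n!/n^n) * (4/pi)^s * sqrt(|disc(K)|) = (2!/2^2) * (4/pi)^0 * sqrt(3772)
= 0.5 * 1.000000 * 61.416610
= 30.7083

30.7083


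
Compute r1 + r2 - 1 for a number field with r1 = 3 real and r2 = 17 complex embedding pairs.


By Dirichlet's unit theorem:
rank = r1 + r2 - 1
= 3 + 17 - 1
= 19

19


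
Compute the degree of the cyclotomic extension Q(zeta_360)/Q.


The degree equals Euler's totient phi(360).
360 = 2^3 * 3^2 * 5
phi(360) = 96

96


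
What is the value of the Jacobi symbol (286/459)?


Compute (286/459) via quadratic reciprocity:
  pull out 2: (2/459) = -1  (since 459 mod 8 = 3)
  reciprocity: (143/459) -> -(459/143)
  reduce: (30/143)
  pull out 2: (2/143) = +1  (since 143 mod 8 = 7)
  reciprocity: (15/143) -> -(143/15)
  reduce: (8/15)
  pull out 2: (2/15) = +1  (since 15 mod 8 = 7)
  pull out 2: (2/15) = +1  (since 15 mod 8 = 7)
  pull out 2: (2/15) = +1  (since 15 mod 8 = 7)
  (1/15) = 1
Product of signs = -1

-1


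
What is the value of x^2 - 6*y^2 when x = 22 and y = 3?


x^2 - d*y^2
= 22^2 - 6*3^2
= 484 - 54
= 430

430


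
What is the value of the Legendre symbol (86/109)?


p = 109 is prime, so compute (86/109) with the reciprocity algorithm (Jacobi-symbol steps: pull out 2s via (2/n), flip via reciprocity, reduce):
  pull out 2: (2/109) = -1  (since 109 mod 8 = 5)
  reciprocity: (43/109) -> +(109/43)
  reduce: (23/43)
  reciprocity: (23/43) -> -(43/23)
  reduce: (20/23)
  pull out 2: (2/23) = +1  (since 23 mod 8 = 7)
  pull out 2: (2/23) = +1  (since 23 mod 8 = 7)
  reciprocity: (5/23) -> +(23/5)
  reduce: (3/5)
  reciprocity: (3/5) -> +(5/3)
  reduce: (2/3)
  pull out 2: (2/3) = -1  (since 3 mod 8 = 3)
  (1/3) = 1
Product of signs = -1
(86/109) = -1

-1


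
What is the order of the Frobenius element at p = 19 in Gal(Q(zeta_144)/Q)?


The Frobenius at p in Gal(Q(zeta_n)/Q) = (Z/nZ)* is the class of p, so its order is ord_144(19), the smallest k >= 1 with 19^k = 1 mod 144.
n = 144 = 2^4 * 3^2, phi(144) = 48; the order divides phi(n).
Divisors of 48: 1, 2, 3, 4, 6, 8, 12, 16, 24, 48
Repeated squaring mod 144: 19^1 = 19, 19^2 = 73, 19^4 = 1, 19^8 = 1, 19^16 = 1, 19^32 = 1
Test divisors in increasing order:
  k=1: 19^1 = 19 mod 144
  k=2: 19^2 = 73 mod 144
  k=3: 19^3 = 73 * 19 = 91 mod 144
  k=4: 19^4 = 1 mod 144  <- first divisor giving 1
Order = 4

4


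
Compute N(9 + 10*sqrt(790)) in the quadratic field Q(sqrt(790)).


N(a + b*sqrt(d)) = a^2 - d*b^2
= (9)^2 - (790)*(10)^2
= 81 - 79000
= -78919

-78919


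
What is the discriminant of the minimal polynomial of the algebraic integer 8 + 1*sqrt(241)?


The element 8 + 1*sqrt(241) has minimal polynomial:
x^2 - 16*x - 177
Discriminant = (-16)^2 - 4*(-177)
= 256 + 708
= 964

964


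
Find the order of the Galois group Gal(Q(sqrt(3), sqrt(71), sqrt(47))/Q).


The 3 square roots of distinct primes are multiplicatively independent over Q,
so [K:Q] = 2^3 and Gal(K/Q) is isomorphic to (Z/2Z)^3.
|Gal| = 2^3 = 8

8


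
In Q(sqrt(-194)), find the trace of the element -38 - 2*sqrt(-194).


Tr(a + b*sqrt(d)) = (a + b*sqrt(d)) + (a - b*sqrt(d)) = 2a
= 2 * (-38)
= -76

-76


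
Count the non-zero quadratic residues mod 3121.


For prime p, the number of non-zero quadratic residues is (p-1)/2.
= (3121-1)/2
= 1560

1560


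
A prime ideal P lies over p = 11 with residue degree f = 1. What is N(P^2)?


N(P^a) = p^(a*f)
= 11^(2*1)
= 11^2
= 121

121


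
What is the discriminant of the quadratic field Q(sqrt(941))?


For K = Q(sqrt(d)) with d squarefree: disc(K) = d if d = 1 mod 4, and disc(K) = 4d if d = 2 or 3 mod 4.
Here d = 941, and d mod 4 = 1.
d = 1 mod 4 (O_K = Z[(1+sqrt(d))/2]), so disc(K) = d = 941

941


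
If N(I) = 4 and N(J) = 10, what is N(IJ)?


N(IJ) = N(I) * N(J)
= 4 * 10
= 40

40


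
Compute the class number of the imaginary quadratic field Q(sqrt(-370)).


K = Q(sqrt(-370)). d mod 4 = 2, so D = disc(K) = 4d = -1480
h(K) equals the number of primitive reduced positive-definite forms (a, b, c) = a*x^2 + b*x*y + c*y^2 with b^2 - 4ac = D,
where reduced means |b| <= a <= c, with b >= 0 whenever |b| = a or a = c, and primitive means gcd(a, b, c) = 1.
Reduced forces 3a^2 <= |D| = 1480, so 1 <= a <= 22; b must have the parity of D, and c = (b^2 - D)/(4a) must be an integer >= a.
Enumerate a = 1..22, b in [-a, a]:
  a=1: (1, 0, 370)  [1]
  a=2: (2, 0, 185)  [1]
  a=3..4: none
  a=5: (5, 0, 74)  [1]
  a=6: none
  a=7: (7, -2, 53), (7, 2, 53)  [2]
  a=8..9: none
  a=10: (10, 0, 37)  [1]
  a=11: (11, -4, 34), (11, 4, 34)  [2]
  a=12..13: none
  a=14: (14, -12, 29), (14, 12, 29)  [2]
  a=15..16: none
  a=17: (17, -4, 22), (17, 4, 22)  [2]
  a=18..22: none
Total reduced forms: 1 + 1 + 1 + 2 + 1 + 2 + 2 + 2 = 12
h = 12

12


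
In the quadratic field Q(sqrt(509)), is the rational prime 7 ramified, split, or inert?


K = Q(sqrt(509)). Since d mod 4 = 1, disc(K) = 509.
Check p | disc: 509 mod 7 = 5.
p does not divide disc. Compute Legendre symbol (d/p):
5^((7-1)/2) mod 7 = -1
(d/p) = -1, so p is inert: (p) stays prime with e=1, f=2, g=1.
Therefore p is inert.

inert


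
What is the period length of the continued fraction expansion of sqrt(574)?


Run the CF algorithm for sqrt(574).
a_0 = floor(sqrt(574)) = 23; set m_0=0, q_0=1.
Recurrence: m' = q*a - m,  q' = (d - m'^2)/q,  a' = floor((a_0 + m')/q').
  step 1: m=23, q=45, a=1
  step 2: m=22, q=2, a=22
  step 3: m=22, q=45, a=1
  step 4: m=23, q=1, a=46
a_4 = 2*a_0 = 46, so the period closes here.
sqrt(574) = [23; 1, 22, 1, 46]
Period length = 4

4


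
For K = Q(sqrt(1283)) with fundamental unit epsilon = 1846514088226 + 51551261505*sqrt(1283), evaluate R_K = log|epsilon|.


epsilon = 1846514088226 + 51551261505*sqrt(1283)
= 3.6930e+12
R = ln(3.6930e+12)
= 28.9375

28.9375


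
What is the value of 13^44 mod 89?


p = 89 is prime and the exponent is (p-1)/2 = 44, so by Euler's criterion 13^44 = (13/89) = +1 or -1 mod 89.
Compute by square-and-multiply:
  44 = 32 + 8 + 4 (binary 101100)
  Repeated squaring mod 89: 13^1 = 13, 13^2 = 80, 13^4 = 81, 13^8 = 64, 13^16 = 2, 13^32 = 4
  13^44 = 13^32 * 13^8 * 13^4 = 4 * 64 * 81 mod 89
    4 * 64 = 256 = 78 mod 89
    78 * 81 = 6318 = 88 mod 89
  13^44 = 88 mod 89
Result 88 = p - 1 = -1 mod 89: 13 is a quadratic non-residue mod 89. As a residue in [0, p-1] the value is 88.
13^44 mod 89 = 88

88


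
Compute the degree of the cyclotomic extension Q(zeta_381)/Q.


The degree equals Euler's totient phi(381).
381 = 3 * 127
phi(381) = 252

252


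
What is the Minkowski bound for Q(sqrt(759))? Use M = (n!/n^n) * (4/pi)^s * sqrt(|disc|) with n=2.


d = 759, d mod 4 = 3, so disc(K) = 4d = 3036; |disc(K)| = 3036
Real quadratic field, so n = 2, s = r2 = 0, r1 = 2
M = (n!/n^n) * (4/pi)^s * sqrt(|disc(K)|) = (2!/2^2) * (4/pi)^0 * sqrt(3036)
= 0.5 * 1.000000 * 55.099909
= 27.5500

27.5500


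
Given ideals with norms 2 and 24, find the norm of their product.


N(IJ) = N(I) * N(J)
= 2 * 24
= 48

48


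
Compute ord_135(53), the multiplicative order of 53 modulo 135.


We want ord_135(53), the smallest k >= 1 with 53^k = 1 mod 135.
n = 135 = 3^3 * 5, phi(135) = 72; the order divides phi(n).
Divisors of 72: 1, 2, 3, 4, 6, 8, 9, 12, 18, 24, 36, 72
Repeated squaring mod 135: 53^1 = 53, 53^2 = 109, 53^4 = 1, 53^8 = 1, 53^16 = 1, 53^32 = 1, 53^64 = 1
Test divisors in increasing order:
  k=1: 53^1 = 53 mod 135
  k=2: 53^2 = 109 mod 135
  k=3: 53^3 = 109 * 53 = 107 mod 135
  k=4: 53^4 = 1 mod 135  <- first divisor giving 1
Order = 4

4


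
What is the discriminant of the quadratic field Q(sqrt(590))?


For K = Q(sqrt(d)) with d squarefree: disc(K) = d if d = 1 mod 4, and disc(K) = 4d if d = 2 or 3 mod 4.
Here d = 590, and d mod 4 = 2.
d = 2 mod 4, not 1 (O_K = Z[sqrt(d)]), so disc(K) = 4d = 4 * (590) = 2360

2360


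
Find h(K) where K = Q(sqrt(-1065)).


K = Q(sqrt(-1065)). d mod 4 = 3, so D = disc(K) = 4d = -4260
h(K) equals the number of primitive reduced positive-definite forms (a, b, c) = a*x^2 + b*x*y + c*y^2 with b^2 - 4ac = D,
where reduced means |b| <= a <= c, with b >= 0 whenever |b| = a or a = c, and primitive means gcd(a, b, c) = 1.
Reduced forces 3a^2 <= |D| = 4260, so 1 <= a <= 37; b must have the parity of D, and c = (b^2 - D)/(4a) must be an integer >= a.
Enumerate a = 1..37, b in [-a, a]:
  a=1: (1, 0, 1065)  [1]
  a=2: (2, 2, 533)  [1]
  a=3: (3, 0, 355)  [1]
  a=4: none
  a=5: (5, 0, 213)  [1]
  a=6: (6, 6, 179)  [1]
  a=7..9: none
  a=10: (10, 10, 109)  [1]
  a=11..12: none
  a=13: (13, -2, 82), (13, 2, 82)  [2]
  a=14: none
  a=15: (15, 0, 71)  [1]
  a=16..22: none
  a=23: (23, -8, 47), (23, 8, 47)  [2]
  a=24..25: none
  a=26: (26, -2, 41), (26, 2, 41)  [2]
  a=27..29: none
  a=30: (30, 30, 43)  [1]
  a=31: (31, -24, 39), (31, 24, 39)  [2]
  a=32..37: none
Total reduced forms: 1 + 1 + 1 + 1 + 1 + 1 + 2 + 1 + 2 + 2 + 1 + 2 = 16
h = 16

16


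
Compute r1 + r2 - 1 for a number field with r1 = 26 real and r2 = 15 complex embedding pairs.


By Dirichlet's unit theorem:
rank = r1 + r2 - 1
= 26 + 15 - 1
= 40

40


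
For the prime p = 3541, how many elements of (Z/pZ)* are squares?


For prime p, the number of non-zero quadratic residues is (p-1)/2.
= (3541-1)/2
= 1770

1770


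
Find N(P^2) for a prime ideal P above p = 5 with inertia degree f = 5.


N(P^a) = p^(a*f)
= 5^(2*5)
= 5^10
= 9765625

9765625


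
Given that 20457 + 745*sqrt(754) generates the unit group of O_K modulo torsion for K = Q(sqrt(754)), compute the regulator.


epsilon = 20457 + 745*sqrt(754)
= 40914.0000
R = ln(40914.0000)
= 10.6192

10.6192


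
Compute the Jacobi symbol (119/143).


Compute (119/143) via quadratic reciprocity:
  reciprocity: (119/143) -> -(143/119)
  reduce: (24/119)
  pull out 2: (2/119) = +1  (since 119 mod 8 = 7)
  pull out 2: (2/119) = +1  (since 119 mod 8 = 7)
  pull out 2: (2/119) = +1  (since 119 mod 8 = 7)
  reciprocity: (3/119) -> -(119/3)
  reduce: (2/3)
  pull out 2: (2/3) = -1  (since 3 mod 8 = 3)
  (1/3) = 1
Product of signs = -1

-1


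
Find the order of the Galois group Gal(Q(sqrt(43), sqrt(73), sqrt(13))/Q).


The 3 square roots of distinct primes are multiplicatively independent over Q,
so [K:Q] = 2^3 and Gal(K/Q) is isomorphic to (Z/2Z)^3.
|Gal| = 2^3 = 8

8


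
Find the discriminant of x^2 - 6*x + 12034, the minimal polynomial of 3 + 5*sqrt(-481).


The element 3 + 5*sqrt(-481) has minimal polynomial:
x^2 - 6*x + 12034
Discriminant = (-6)^2 - 4*(12034)
= 36 - 48136
= -48100

-48100


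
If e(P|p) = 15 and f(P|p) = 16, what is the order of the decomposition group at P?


|D_P| = e * f
= 15 * 16
= 240

240


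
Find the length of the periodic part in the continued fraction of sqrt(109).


Run the CF algorithm for sqrt(109).
a_0 = floor(sqrt(109)) = 10; set m_0=0, q_0=1.
Recurrence: m' = q*a - m,  q' = (d - m'^2)/q,  a' = floor((a_0 + m')/q').
  step 1: m=10, q=9, a=2
  step 2: m=8, q=5, a=3
  step 3: m=7, q=12, a=1
  step 4: m=5, q=7, a=2
  step 5: m=9, q=4, a=4
  step 6: m=7, q=15, a=1
  step 7: m=8, q=3, a=6
  step 8: m=10, q=3, a=6
  step 9: m=8, q=15, a=1
  step 10: m=7, q=4, a=4
  step 11: m=9, q=7, a=2
  step 12: m=5, q=12, a=1
  step 13: m=7, q=5, a=3
  step 14: m=8, q=9, a=2
  step 15: m=10, q=1, a=20
a_15 = 2*a_0 = 20, so the period closes here.
sqrt(109) = [10; 2, 3, 1, 2, 4, 1, 6, 6, 1, 4, 2, 1, 3, 2, 20]
Period length = 15

15


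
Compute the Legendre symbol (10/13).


p = 13 is prime, so compute (10/13) with the reciprocity algorithm (Jacobi-symbol steps: pull out 2s via (2/n), flip via reciprocity, reduce):
  pull out 2: (2/13) = -1  (since 13 mod 8 = 5)
  reciprocity: (5/13) -> +(13/5)
  reduce: (3/5)
  reciprocity: (3/5) -> +(5/3)
  reduce: (2/3)
  pull out 2: (2/3) = -1  (since 3 mod 8 = 3)
  (1/3) = 1
Product of signs = 1
(10/13) = 1

1


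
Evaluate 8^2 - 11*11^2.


x^2 - d*y^2
= 8^2 - 11*11^2
= 64 - 1331
= -1267

-1267


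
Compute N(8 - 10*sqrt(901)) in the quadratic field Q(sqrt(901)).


N(a + b*sqrt(d)) = a^2 - d*b^2
= (8)^2 - (901)*(-10)^2
= 64 - 90100
= -90036

-90036


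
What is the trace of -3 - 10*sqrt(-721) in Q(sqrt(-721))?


Tr(a + b*sqrt(d)) = (a + b*sqrt(d)) + (a - b*sqrt(d)) = 2a
= 2 * (-3)
= -6

-6


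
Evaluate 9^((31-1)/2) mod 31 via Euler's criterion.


p = 31 is prime and the exponent is (p-1)/2 = 15, so by Euler's criterion 9^15 = (9/31) = +1 or -1 mod 31.
Compute by square-and-multiply:
  15 = 8 + 4 + 2 + 1 (binary 1111)
  Repeated squaring mod 31: 9^1 = 9, 9^2 = 19, 9^4 = 20, 9^8 = 28
  9^15 = 9^8 * 9^4 * 9^2 * 9^1 = 28 * 20 * 19 * 9 mod 31
    28 * 20 = 560 = 2 mod 31
    2 * 19 = 38 = 7 mod 31
    7 * 9 = 63 = 1 mod 31
  9^15 = 1 mod 31
Result 1: 9 is a quadratic residue mod 31.
9^15 mod 31 = 1

1


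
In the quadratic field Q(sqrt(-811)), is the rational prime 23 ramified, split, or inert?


K = Q(sqrt(-811)). Since d mod 4 = 1, disc(K) = -811.
Check p | disc: -811 mod 23 = 17.
p does not divide disc. Compute Legendre symbol (d/p):
17^((23-1)/2) mod 23 = -1
(d/p) = -1, so p is inert: (p) stays prime with e=1, f=2, g=1.
Therefore p is inert.

inert


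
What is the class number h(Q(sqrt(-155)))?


K = Q(sqrt(-155)). d mod 4 = 1, so D = disc(K) = d = -155
h(K) equals the number of primitive reduced positive-definite forms (a, b, c) = a*x^2 + b*x*y + c*y^2 with b^2 - 4ac = D,
where reduced means |b| <= a <= c, with b >= 0 whenever |b| = a or a = c, and primitive means gcd(a, b, c) = 1.
Reduced forces 3a^2 <= |D| = 155, so 1 <= a <= 7; b must have the parity of D, and c = (b^2 - D)/(4a) must be an integer >= a.
Enumerate a = 1..7, b in [-a, a]:
  a=1: (1, 1, 39)  [1]
  a=2: none
  a=3: (3, -1, 13), (3, 1, 13)  [2]
  a=4: none
  a=5: (5, 5, 9)  [1]
  a=6..7: none
Total reduced forms: 1 + 2 + 1 = 4
h = 4

4


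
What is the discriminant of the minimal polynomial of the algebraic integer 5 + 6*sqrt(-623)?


The element 5 + 6*sqrt(-623) has minimal polynomial:
x^2 - 10*x + 22453
Discriminant = (-10)^2 - 4*(22453)
= 100 - 89812
= -89712

-89712


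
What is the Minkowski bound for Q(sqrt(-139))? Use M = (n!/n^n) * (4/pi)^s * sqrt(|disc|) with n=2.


d = -139, d mod 4 = 1, so disc(K) = d = -139; |disc(K)| = 139
Imaginary quadratic field, so n = 2, s = r2 = 1, r1 = 0
M = (n!/n^n) * (4/pi)^s * sqrt(|disc(K)|) = (2!/2^2) * (4/pi)^1 * sqrt(139)
= 0.5 * 1.273240 * 11.789826
= 7.5056

7.5056


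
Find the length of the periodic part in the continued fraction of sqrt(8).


Run the CF algorithm for sqrt(8).
a_0 = floor(sqrt(8)) = 2; set m_0=0, q_0=1.
Recurrence: m' = q*a - m,  q' = (d - m'^2)/q,  a' = floor((a_0 + m')/q').
  step 1: m=2, q=4, a=1
  step 2: m=2, q=1, a=4
a_2 = 2*a_0 = 4, so the period closes here.
sqrt(8) = [2; 1, 4]
Period length = 2

2


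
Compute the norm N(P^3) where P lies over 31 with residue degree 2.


N(P^a) = p^(a*f)
= 31^(3*2)
= 31^6
= 887503681

887503681


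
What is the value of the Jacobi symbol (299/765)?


Compute (299/765) via quadratic reciprocity:
  reciprocity: (299/765) -> +(765/299)
  reduce: (167/299)
  reciprocity: (167/299) -> -(299/167)
  reduce: (132/167)
  pull out 2: (2/167) = +1  (since 167 mod 8 = 7)
  pull out 2: (2/167) = +1  (since 167 mod 8 = 7)
  reciprocity: (33/167) -> +(167/33)
  reduce: (2/33)
  pull out 2: (2/33) = +1  (since 33 mod 8 = 1)
  (1/33) = 1
Product of signs = -1

-1


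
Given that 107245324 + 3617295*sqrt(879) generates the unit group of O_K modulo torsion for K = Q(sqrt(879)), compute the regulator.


epsilon = 107245324 + 3617295*sqrt(879)
= 2.1449e+08
R = ln(2.1449e+08)
= 19.1838

19.1838


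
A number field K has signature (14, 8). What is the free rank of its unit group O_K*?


By Dirichlet's unit theorem:
rank = r1 + r2 - 1
= 14 + 8 - 1
= 21

21


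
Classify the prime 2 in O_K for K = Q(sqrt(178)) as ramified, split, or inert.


K = Q(sqrt(178)). Since d mod 4 = 2, disc(K) = 712.
Check p | disc: 712 mod 2 = 0.
p divides disc, so p ramifies: (p) = P^2 with e=2, f=1, g=1.
Therefore p is ramified.

ramified


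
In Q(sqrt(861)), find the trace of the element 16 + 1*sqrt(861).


Tr(a + b*sqrt(d)) = (a + b*sqrt(d)) + (a - b*sqrt(d)) = 2a
= 2 * (16)
= 32

32


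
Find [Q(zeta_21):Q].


The degree equals Euler's totient phi(21).
21 = 3 * 7
phi(21) = 12

12


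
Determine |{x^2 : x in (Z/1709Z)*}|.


For prime p, the number of non-zero quadratic residues is (p-1)/2.
= (1709-1)/2
= 854

854


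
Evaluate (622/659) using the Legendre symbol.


p = 659 is prime, so compute (622/659) with the reciprocity algorithm (Jacobi-symbol steps: pull out 2s via (2/n), flip via reciprocity, reduce):
  pull out 2: (2/659) = -1  (since 659 mod 8 = 3)
  reciprocity: (311/659) -> -(659/311)
  reduce: (37/311)
  reciprocity: (37/311) -> +(311/37)
  reduce: (15/37)
  reciprocity: (15/37) -> +(37/15)
  reduce: (7/15)
  reciprocity: (7/15) -> -(15/7)
  reduce: (1/7)
  (1/7) = 1
Product of signs = -1
(622/659) = -1

-1


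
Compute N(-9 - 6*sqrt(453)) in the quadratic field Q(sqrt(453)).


N(a + b*sqrt(d)) = a^2 - d*b^2
= (-9)^2 - (453)*(-6)^2
= 81 - 16308
= -16227

-16227


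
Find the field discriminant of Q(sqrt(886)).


For K = Q(sqrt(d)) with d squarefree: disc(K) = d if d = 1 mod 4, and disc(K) = 4d if d = 2 or 3 mod 4.
Here d = 886, and d mod 4 = 2.
d = 2 mod 4, not 1 (O_K = Z[sqrt(d)]), so disc(K) = 4d = 4 * (886) = 3544

3544


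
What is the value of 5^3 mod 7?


p = 7 is prime and the exponent is (p-1)/2 = 3, so by Euler's criterion 5^3 = (5/7) = +1 or -1 mod 7.
Compute by square-and-multiply:
  3 = 2 + 1 (binary 11)
  Repeated squaring mod 7: 5^1 = 5, 5^2 = 4
  5^3 = 5^2 * 5^1 = 4 * 5 mod 7
    4 * 5 = 20 = 6 mod 7
  5^3 = 6 mod 7
Result 6 = p - 1 = -1 mod 7: 5 is a quadratic non-residue mod 7. As a residue in [0, p-1] the value is 6.
5^3 mod 7 = 6

6


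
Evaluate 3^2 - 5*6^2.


x^2 - d*y^2
= 3^2 - 5*6^2
= 9 - 180
= -171

-171


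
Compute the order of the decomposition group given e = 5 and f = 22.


|D_P| = e * f
= 5 * 22
= 110

110


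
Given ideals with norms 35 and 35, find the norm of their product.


N(IJ) = N(I) * N(J)
= 35 * 35
= 1225

1225


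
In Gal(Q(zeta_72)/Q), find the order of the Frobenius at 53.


The Frobenius at p in Gal(Q(zeta_n)/Q) = (Z/nZ)* is the class of p, so its order is ord_72(53), the smallest k >= 1 with 53^k = 1 mod 72.
n = 72 = 2^3 * 3^2, phi(72) = 24; the order divides phi(n).
Divisors of 24: 1, 2, 3, 4, 6, 8, 12, 24
Repeated squaring mod 72: 53^1 = 53, 53^2 = 1, 53^4 = 1, 53^8 = 1, 53^16 = 1
Test divisors in increasing order:
  k=1: 53^1 = 53 mod 72
  k=2: 53^2 = 1 mod 72  <- first divisor giving 1
Order = 2

2


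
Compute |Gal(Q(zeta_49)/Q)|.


|Gal(Q(zeta_49)/Q)| = phi(49)
= 42

42


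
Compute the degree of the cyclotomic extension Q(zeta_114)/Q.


The degree equals Euler's totient phi(114).
114 = 2 * 3 * 19
phi(114) = 36

36


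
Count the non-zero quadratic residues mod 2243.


For prime p, the number of non-zero quadratic residues is (p-1)/2.
= (2243-1)/2
= 1121

1121


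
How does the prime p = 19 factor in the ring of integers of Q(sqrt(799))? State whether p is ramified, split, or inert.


K = Q(sqrt(799)). Since d mod 4 = 3, disc(K) = 3196.
Check p | disc: 3196 mod 19 = 4.
p does not divide disc. Compute Legendre symbol (d/p):
1^((19-1)/2) mod 19 = 1
(d/p) = 1, so p splits: (p) = P*P' with e=1, f=1, g=2.
Therefore p is split.

split


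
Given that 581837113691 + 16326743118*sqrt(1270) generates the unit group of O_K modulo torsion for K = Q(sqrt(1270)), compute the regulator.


epsilon = 581837113691 + 16326743118*sqrt(1270)
= 1.1637e+12
R = ln(1.1637e+12)
= 27.7826

27.7826


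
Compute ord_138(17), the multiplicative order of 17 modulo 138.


We want ord_138(17), the smallest k >= 1 with 17^k = 1 mod 138.
n = 138 = 2 * 3 * 23, phi(138) = 44; the order divides phi(n).
Divisors of 44: 1, 2, 4, 11, 22, 44
Repeated squaring mod 138: 17^1 = 17, 17^2 = 13, 17^4 = 31, 17^8 = 133, 17^16 = 25, 17^32 = 73
Test divisors in increasing order:
  k=1: 17^1 = 17 mod 138
  k=2: 17^2 = 13 mod 138
  k=4: 17^4 = 31 mod 138
  k=11: 17^11 = 133 * 13 * 17 = 137 mod 138
  k=22: 17^22 = 25 * 31 * 13 = 1 mod 138  <- first divisor giving 1
Order = 22

22


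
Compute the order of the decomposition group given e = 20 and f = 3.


|D_P| = e * f
= 20 * 3
= 60

60


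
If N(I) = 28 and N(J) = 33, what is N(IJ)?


N(IJ) = N(I) * N(J)
= 28 * 33
= 924

924


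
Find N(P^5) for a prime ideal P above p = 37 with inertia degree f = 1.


N(P^a) = p^(a*f)
= 37^(5*1)
= 37^5
= 69343957

69343957


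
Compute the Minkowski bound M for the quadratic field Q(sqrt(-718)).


d = -718, d mod 4 = 2, so disc(K) = 4d = -2872; |disc(K)| = 2872
Imaginary quadratic field, so n = 2, s = r2 = 1, r1 = 0
M = (n!/n^n) * (4/pi)^s * sqrt(|disc(K)|) = (2!/2^2) * (4/pi)^1 * sqrt(2872)
= 0.5 * 1.273240 * 53.591044
= 34.1171

34.1171


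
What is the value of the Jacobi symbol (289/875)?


Compute (289/875) via quadratic reciprocity:
  reciprocity: (289/875) -> +(875/289)
  reduce: (8/289)
  pull out 2: (2/289) = +1  (since 289 mod 8 = 1)
  pull out 2: (2/289) = +1  (since 289 mod 8 = 1)
  pull out 2: (2/289) = +1  (since 289 mod 8 = 1)
  (1/289) = 1
Product of signs = 1

1


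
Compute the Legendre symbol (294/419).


p = 419 is prime, so compute (294/419) with the reciprocity algorithm (Jacobi-symbol steps: pull out 2s via (2/n), flip via reciprocity, reduce):
  pull out 2: (2/419) = -1  (since 419 mod 8 = 3)
  reciprocity: (147/419) -> -(419/147)
  reduce: (125/147)
  reciprocity: (125/147) -> +(147/125)
  reduce: (22/125)
  pull out 2: (2/125) = -1  (since 125 mod 8 = 5)
  reciprocity: (11/125) -> +(125/11)
  reduce: (4/11)
  pull out 2: (2/11) = -1  (since 11 mod 8 = 3)
  pull out 2: (2/11) = -1  (since 11 mod 8 = 3)
  (1/11) = 1
Product of signs = -1
(294/419) = -1

-1


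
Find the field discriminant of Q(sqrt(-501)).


For K = Q(sqrt(d)) with d squarefree: disc(K) = d if d = 1 mod 4, and disc(K) = 4d if d = 2 or 3 mod 4.
Here d = -501, and d mod 4 = 3.
d = 3 mod 4, not 1 (O_K = Z[sqrt(d)]), so disc(K) = 4d = 4 * (-501) = -2004

-2004


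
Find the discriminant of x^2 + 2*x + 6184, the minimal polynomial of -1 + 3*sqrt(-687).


The element -1 + 3*sqrt(-687) has minimal polynomial:
x^2 + 2*x + 6184
Discriminant = (2)^2 - 4*(6184)
= 4 - 24736
= -24732

-24732


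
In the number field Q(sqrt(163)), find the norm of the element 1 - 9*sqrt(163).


N(a + b*sqrt(d)) = a^2 - d*b^2
= (1)^2 - (163)*(-9)^2
= 1 - 13203
= -13202

-13202


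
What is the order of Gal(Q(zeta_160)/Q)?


|Gal(Q(zeta_160)/Q)| = phi(160)
= 64

64


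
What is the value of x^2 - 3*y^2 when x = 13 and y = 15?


x^2 - d*y^2
= 13^2 - 3*15^2
= 169 - 675
= -506

-506


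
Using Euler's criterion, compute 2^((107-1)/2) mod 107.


p = 107 is prime and the exponent is (p-1)/2 = 53, so by Euler's criterion 2^53 = (2/107) = +1 or -1 mod 107.
Compute by square-and-multiply:
  53 = 32 + 16 + 4 + 1 (binary 110101)
  Repeated squaring mod 107: 2^1 = 2, 2^2 = 4, 2^4 = 16, 2^8 = 42, 2^16 = 52, 2^32 = 29
  2^53 = 2^32 * 2^16 * 2^4 * 2^1 = 29 * 52 * 16 * 2 mod 107
    29 * 52 = 1508 = 10 mod 107
    10 * 16 = 160 = 53 mod 107
    53 * 2 = 106 = 106 mod 107
  2^53 = 106 mod 107
Result 106 = p - 1 = -1 mod 107: 2 is a quadratic non-residue mod 107. As a residue in [0, p-1] the value is 106.
2^53 mod 107 = 106

106
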